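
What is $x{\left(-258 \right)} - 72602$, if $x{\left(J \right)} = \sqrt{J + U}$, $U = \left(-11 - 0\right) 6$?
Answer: $-72602 + 18 i \approx -72602.0 + 18.0 i$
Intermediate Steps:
$U = -66$ ($U = \left(-11 + \left(-3 + 3\right)\right) 6 = \left(-11 + 0\right) 6 = \left(-11\right) 6 = -66$)
$x{\left(J \right)} = \sqrt{-66 + J}$ ($x{\left(J \right)} = \sqrt{J - 66} = \sqrt{-66 + J}$)
$x{\left(-258 \right)} - 72602 = \sqrt{-66 - 258} - 72602 = \sqrt{-324} - 72602 = 18 i - 72602 = -72602 + 18 i$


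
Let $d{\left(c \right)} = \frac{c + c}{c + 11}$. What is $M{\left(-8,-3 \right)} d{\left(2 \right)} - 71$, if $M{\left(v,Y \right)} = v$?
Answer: $- \frac{955}{13} \approx -73.462$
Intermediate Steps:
$d{\left(c \right)} = \frac{2 c}{11 + c}$
$M{\left(-8,-3 \right)} d{\left(2 \right)} - 71 = - 8 \cdot 2 \cdot 2 \frac{1}{11 + 2} - 71 = - 8 \cdot 2 \cdot 2 \cdot \frac{1}{13} - 71 = \left(-8\right) \frac{4}{13} - 71 = - \frac{32}{13} - 71 = - \frac{955}{13}$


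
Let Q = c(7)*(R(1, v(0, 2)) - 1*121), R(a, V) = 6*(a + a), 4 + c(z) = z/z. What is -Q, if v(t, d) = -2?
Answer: -327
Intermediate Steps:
c(z) = -3 (c(z) = -4 + z/z = -4 + 1 = -3)
R(a, V) = 12*a (R(a, V) = 6*(2*a) = 12*a)
Q = 327 (Q = -3*(12*1 - 1*121) = -3*(12 - 121) = -3*(-109) = 327)
-Q = -1*327 = -327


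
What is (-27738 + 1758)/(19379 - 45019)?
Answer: 1299/1282 ≈ 1.0133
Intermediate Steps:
(-27738 + 1758)/(19379 - 45019) = -25980/(-25640) = -25980*(-1/25640) = 1299/1282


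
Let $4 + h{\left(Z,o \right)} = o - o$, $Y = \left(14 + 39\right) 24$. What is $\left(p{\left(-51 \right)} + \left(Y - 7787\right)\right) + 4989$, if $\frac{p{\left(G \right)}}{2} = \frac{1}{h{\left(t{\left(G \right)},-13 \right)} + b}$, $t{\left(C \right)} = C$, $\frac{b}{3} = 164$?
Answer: $- \frac{372343}{244} \approx -1526.0$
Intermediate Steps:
$b = 492$ ($b = 3 \cdot 164 = 492$)
$Y = 1272$ ($Y = 53 \cdot 24 = 1272$)
$h{\left(Z,o \right)} = -4$ ($h{\left(Z,o \right)} = -4 + \left(o - o\right) = -4 + 0 = -4$)
$p{\left(G \right)} = \frac{1}{244}$ ($p{\left(G \right)} = \frac{2}{-4 + 492} = \frac{2}{488} = 2 \cdot \frac{1}{488} = \frac{1}{244}$)
$\left(p{\left(-51 \right)} + \left(Y - 7787\right)\right) + 4989 = \left(\frac{1}{244} + \left(1272 - 7787\right)\right) + 4989 = \left(\frac{1}{244} - 6515\right) + 4989 = - \frac{1589659}{244} + 4989 = - \frac{372343}{244}$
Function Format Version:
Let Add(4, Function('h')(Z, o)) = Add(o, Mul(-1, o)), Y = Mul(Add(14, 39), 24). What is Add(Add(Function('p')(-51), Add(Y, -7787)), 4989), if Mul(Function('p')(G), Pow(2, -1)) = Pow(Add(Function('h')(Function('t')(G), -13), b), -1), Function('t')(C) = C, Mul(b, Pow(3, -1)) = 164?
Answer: Rational(-372343, 244) ≈ -1526.0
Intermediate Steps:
b = 492 (b = Mul(3, 164) = 492)
Y = 1272 (Y = Mul(53, 24) = 1272)
Function('h')(Z, o) = -4 (Function('h')(Z, o) = Add(-4, Add(o, Mul(-1, o))) = Add(-4, 0) = -4)
Function('p')(G) = Rational(1, 244) (Function('p')(G) = Mul(2, Pow(Add(-4, 492), -1)) = Mul(2, Pow(488, -1)) = Mul(2, Rational(1, 488)) = Rational(1, 244))
Add(Add(Function('p')(-51), Add(Y, -7787)), 4989) = Add(Add(Rational(1, 244), Add(1272, -7787)), 4989) = Add(Add(Rational(1, 244), -6515), 4989) = Add(Rational(-1589659, 244), 4989) = Rational(-372343, 244)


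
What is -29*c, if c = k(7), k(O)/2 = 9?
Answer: -522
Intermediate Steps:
k(O) = 18 (k(O) = 2*9 = 18)
c = 18
-29*c = -29*18 = -522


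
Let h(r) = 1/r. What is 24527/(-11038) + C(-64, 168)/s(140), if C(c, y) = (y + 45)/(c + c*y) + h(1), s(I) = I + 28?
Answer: -22225340731/10028508672 ≈ -2.2162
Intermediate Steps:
s(I) = 28 + I
C(c, y) = 1 + (45 + y)/(c + c*y) (C(c, y) = (y + 45)/(c + c*y) + 1/1 = (45 + y)/(c + c*y) + 1 = 1 + (45 + y)/(c + c*y))
24527/(-11038) + C(-64, 168)/s(140) = 24527/(-11038) + ((45 - 64 + 168 - 64*168)/((-64)*(1 + 168)))/(28 + 140) = 24527*(-1/11038) - 1/64*(45 - 64 + 168 - 10752)/169/168 = -24527/11038 - 1/64*1/169*(-10603)*(1/168) = -24527/11038 + (10603/10816)*(1/168) = -24527/11038 + 10603/1817088 = -22225340731/10028508672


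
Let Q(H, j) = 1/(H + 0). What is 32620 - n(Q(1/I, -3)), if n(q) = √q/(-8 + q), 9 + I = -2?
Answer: 32620 + I*√11/19 ≈ 32620.0 + 0.17456*I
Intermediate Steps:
I = -11 (I = -9 - 2 = -11)
Q(H, j) = 1/H
n(q) = √q/(-8 + q)
32620 - n(Q(1/I, -3)) = 32620 - √(1/(1/(-11)))/(-8 + 1/(1/(-11))) = 32620 - √(1/(-1/11))/(-8 + 1/(-1/11)) = 32620 - √(-11)/(-8 - 11) = 32620 - I*√11/(-19) = 32620 - I*√11*(-1)/19 = 32620 - (-1)*I*√11/19 = 32620 + I*√11/19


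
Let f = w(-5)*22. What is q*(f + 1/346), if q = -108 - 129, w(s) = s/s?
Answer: -1804281/346 ≈ -5214.7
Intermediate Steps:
w(s) = 1
q = -237
f = 22 (f = 1*22 = 22)
q*(f + 1/346) = -237*(22 + 1/346) = -237*7613/346 = -1804281/346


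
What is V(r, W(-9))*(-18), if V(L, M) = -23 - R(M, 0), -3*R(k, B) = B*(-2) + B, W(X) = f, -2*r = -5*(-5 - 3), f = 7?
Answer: 414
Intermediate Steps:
r = -20 (r = -(-5)*(-5 - 3)/2 = -(-5)*(-8)/2 = -½*40 = -20)
W(X) = 7
R(k, B) = B/3 (R(k, B) = -(B*(-2) + B)/3 = -(-2*B + B)/3 = -(-1)*B/3 = B/3)
V(L, M) = -23 (V(L, M) = -23 - 0/3 = -23 - 1*0 = -23 + 0 = -23)
V(r, W(-9))*(-18) = -23*(-18) = 414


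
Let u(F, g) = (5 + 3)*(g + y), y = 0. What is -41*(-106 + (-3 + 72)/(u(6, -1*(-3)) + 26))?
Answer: 214471/50 ≈ 4289.4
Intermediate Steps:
u(F, g) = 8*g (u(F, g) = (5 + 3)*(g + 0) = 8*g)
-41*(-106 + (-3 + 72)/(u(6, -1*(-3)) + 26)) = -41*(-106 + (-3 + 72)/(8*(-1*(-3)) + 26)) = -41*(-106 + 69/(8*3 + 26)) = -41*(-106 + 69/(24 + 26)) = -41*(-106 + 69/50) = -41*(-5231/50) = 214471/50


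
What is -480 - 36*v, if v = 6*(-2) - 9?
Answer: 276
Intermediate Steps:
v = -21 (v = -12 - 9 = -21)
-480 - 36*v = -480 - 36*(-21) = -480 + 756 = 276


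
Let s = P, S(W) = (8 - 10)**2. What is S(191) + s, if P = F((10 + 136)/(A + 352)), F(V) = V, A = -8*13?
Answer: 569/124 ≈ 4.5887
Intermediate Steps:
A = -104
S(W) = 4 (S(W) = (-2)**2 = 4)
P = 73/124 (P = (10 + 136)/(-104 + 352) = 146/248 = 146*(1/248) = 73/124 ≈ 0.58871)
s = 73/124 ≈ 0.58871
S(191) + s = 4 + 73/124 = 569/124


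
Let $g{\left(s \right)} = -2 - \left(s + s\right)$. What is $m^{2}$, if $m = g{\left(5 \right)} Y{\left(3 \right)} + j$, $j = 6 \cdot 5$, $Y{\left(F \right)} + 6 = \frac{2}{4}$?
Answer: $9216$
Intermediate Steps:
$Y{\left(F \right)} = - \frac{11}{2}$ ($Y{\left(F \right)} = -6 + \frac{2}{4} = -6 + 2 \cdot \frac{1}{4} = -6 + \frac{1}{2} = - \frac{11}{2}$)
$j = 30$
$g{\left(s \right)} = -2 - 2 s$
$m = 96$ ($m = \left(-2 - 10\right) \left(- \frac{11}{2}\right) + 30 = \left(-12\right) \left(- \frac{11}{2}\right) + 30 = 66 + 30 = 96$)
$m^{2} = 96^{2} = 9216$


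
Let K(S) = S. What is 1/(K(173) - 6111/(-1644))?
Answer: 548/96841 ≈ 0.0056588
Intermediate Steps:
1/(K(173) - 6111/(-1644)) = 1/(173 - 6111/(-1644)) = 1/(173 - 6111*(-1/1644)) = 1/(173 + 2037/548) = 1/(96841/548) = 548/96841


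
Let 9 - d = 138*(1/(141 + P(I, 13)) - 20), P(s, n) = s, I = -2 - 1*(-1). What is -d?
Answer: -193761/70 ≈ -2768.0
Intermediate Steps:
I = -1 (I = -2 + 1 = -1)
d = 193761/70 (d = 9 - 138*(1/(141 - 1) - 20) = 9 - 138*(1/140 - 20) = 9 - 138*(-2799)/140 = 9 - 1*(-193131/70) = 9 + 193131/70 = 193761/70 ≈ 2768.0)
-d = -1*193761/70 = -193761/70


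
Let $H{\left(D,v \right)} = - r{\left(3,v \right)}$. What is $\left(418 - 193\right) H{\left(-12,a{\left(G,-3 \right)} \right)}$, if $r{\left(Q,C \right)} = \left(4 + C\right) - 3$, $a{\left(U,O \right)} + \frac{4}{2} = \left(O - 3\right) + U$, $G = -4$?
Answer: $2475$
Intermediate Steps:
$a{\left(U,O \right)} = -5 + O + U$ ($a{\left(U,O \right)} = -2 + \left(\left(O - 3\right) + U\right) = -2 + \left(\left(-3 + O\right) + U\right) = -2 + \left(-3 + O + U\right) = -5 + O + U$)
$r{\left(Q,C \right)} = 1 + C$
$H{\left(D,v \right)} = -1 - v$ ($H{\left(D,v \right)} = - (1 + v) = -1 - v$)
$\left(418 - 193\right) H{\left(-12,a{\left(G,-3 \right)} \right)} = \left(418 - 193\right) \left(-1 - \left(-5 - 3 - 4\right)\right) = 225 \left(-1 - -12\right) = 225 \left(-1 + 12\right) = 225 \cdot 11 = 2475$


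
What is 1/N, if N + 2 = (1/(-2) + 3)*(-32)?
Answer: -1/82 ≈ -0.012195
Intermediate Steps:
N = -82 (N = -2 + (1/(-2) + 3)*(-32) = -2 + (-½ + 3)*(-32) = -2 + (5/2)*(-32) = -2 - 80 = -82)
1/N = 1/(-82) = -1/82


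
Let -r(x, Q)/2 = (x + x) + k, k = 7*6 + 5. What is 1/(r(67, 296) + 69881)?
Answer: 1/69519 ≈ 1.4385e-5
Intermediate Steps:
k = 47 (k = 42 + 5 = 47)
r(x, Q) = -94 - 4*x (r(x, Q) = -2*((x + x) + 47) = -2*(2*x + 47) = -2*(47 + 2*x) = -94 - 4*x)
1/(r(67, 296) + 69881) = 1/((-94 - 4*67) + 69881) = 1/((-94 - 268) + 69881) = 1/(-362 + 69881) = 1/69519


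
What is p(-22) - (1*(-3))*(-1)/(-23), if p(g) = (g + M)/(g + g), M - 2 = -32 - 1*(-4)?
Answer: 309/253 ≈ 1.2213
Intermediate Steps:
M = -26 (M = 2 + (-32 - 1*(-4)) = 2 + (-32 + 4) = 2 - 28 = -26)
p(g) = (-26 + g)/(2*g) (p(g) = (g - 26)/(g + g) = (-26 + g)/((2*g)) = (-26 + g)*(1/(2*g)) = (-26 + g)/(2*g))
p(-22) - (1*(-3))*(-1)/(-23) = (½)*(-26 - 22)/(-22) - (1*(-3))*(-1)/(-23) = (½)*(-1/22)*(-48) - (-1)*(-3*(-1))/23 = 12/11 - (-1)*3/23 = 12/11 - 1*(-3/23) = 12/11 + 3/23 = 309/253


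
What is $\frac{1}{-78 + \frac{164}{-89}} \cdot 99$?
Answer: $- \frac{801}{646} \approx -1.2399$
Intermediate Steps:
$\frac{1}{-78 + \frac{164}{-89}} \cdot 99 = \frac{1}{-78 + 164 \left(- \frac{1}{89}\right)} 99 = \frac{1}{-78 - \frac{164}{89}} \cdot 99 = \frac{1}{- \frac{7106}{89}} \cdot 99 = \left(- \frac{89}{7106}\right) 99 = - \frac{801}{646}$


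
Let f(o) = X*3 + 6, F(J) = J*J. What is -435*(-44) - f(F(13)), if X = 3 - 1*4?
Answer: 19137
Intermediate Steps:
X = -1 (X = 3 - 4 = -1)
F(J) = J²
f(o) = 3 (f(o) = -1*3 + 6 = -3 + 6 = 3)
-435*(-44) - f(F(13)) = -435*(-44) - 1*3 = -1*(-19140) - 3 = 19140 - 3 = 19137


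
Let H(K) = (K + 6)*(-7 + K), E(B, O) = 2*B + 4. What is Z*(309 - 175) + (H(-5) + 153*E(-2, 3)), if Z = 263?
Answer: 35230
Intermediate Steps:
E(B, O) = 4 + 2*B
H(K) = (-7 + K)*(6 + K) (H(K) = (6 + K)*(-7 + K) = (-7 + K)*(6 + K))
Z*(309 - 175) + (H(-5) + 153*E(-2, 3)) = 263*(309 - 175) + ((-42 + (-5)² - 1*(-5)) + 153*(4 + 2*(-2))) = 263*134 + ((-42 + 25 + 5) + 153*(4 - 4)) = 35242 + (-12 + 153*0) = 35242 + (-12 + 0) = 35242 - 12 = 35230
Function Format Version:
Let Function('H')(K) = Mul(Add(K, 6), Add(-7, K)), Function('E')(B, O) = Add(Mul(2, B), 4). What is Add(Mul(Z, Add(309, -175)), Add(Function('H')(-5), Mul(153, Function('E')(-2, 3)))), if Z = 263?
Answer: 35230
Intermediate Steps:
Function('E')(B, O) = Add(4, Mul(2, B))
Function('H')(K) = Mul(Add(-7, K), Add(6, K)) (Function('H')(K) = Mul(Add(6, K), Add(-7, K)) = Mul(Add(-7, K), Add(6, K)))
Add(Mul(Z, Add(309, -175)), Add(Function('H')(-5), Mul(153, Function('E')(-2, 3)))) = Add(Mul(263, Add(309, -175)), Add(Add(-42, Pow(-5, 2), Mul(-1, -5)), Mul(153, Add(4, Mul(2, -2))))) = Add(Mul(263, 134), Add(Add(-42, 25, 5), Mul(153, Add(4, -4)))) = Add(35242, Add(-12, Mul(153, 0))) = Add(35242, Add(-12, 0)) = Add(35242, -12) = 35230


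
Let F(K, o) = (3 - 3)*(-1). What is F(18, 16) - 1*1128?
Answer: -1128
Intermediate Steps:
F(K, o) = 0 (F(K, o) = 0*(-1) = 0)
F(18, 16) - 1*1128 = 0 - 1*1128 = 0 - 1128 = -1128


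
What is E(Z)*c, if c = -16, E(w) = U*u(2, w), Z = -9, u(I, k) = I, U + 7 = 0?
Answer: 224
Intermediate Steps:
U = -7 (U = -7 + 0 = -7)
E(w) = -14 (E(w) = -7*2 = -14)
E(Z)*c = -14*(-16) = 224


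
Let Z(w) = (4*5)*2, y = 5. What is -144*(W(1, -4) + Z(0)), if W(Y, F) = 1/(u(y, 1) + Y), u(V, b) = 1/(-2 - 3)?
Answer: -5940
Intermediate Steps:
u(V, b) = -⅕ (u(V, b) = 1/(-5) = -⅕)
W(Y, F) = 1/(-⅕ + Y)
Z(w) = 40 (Z(w) = 20*2 = 40)
-144*(W(1, -4) + Z(0)) = -144*(5/(-1 + 5*1) + 40) = -144*(5/(-1 + 5) + 40) = -144*(5/4 + 40) = -144*165/4 = -5940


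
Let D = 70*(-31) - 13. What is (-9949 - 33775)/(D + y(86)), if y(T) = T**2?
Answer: -43724/5213 ≈ -8.3875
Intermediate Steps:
D = -2183 (D = -2170 - 13 = -2183)
(-9949 - 33775)/(D + y(86)) = (-9949 - 33775)/(-2183 + 86**2) = -43724/(-2183 + 7396) = -43724/5213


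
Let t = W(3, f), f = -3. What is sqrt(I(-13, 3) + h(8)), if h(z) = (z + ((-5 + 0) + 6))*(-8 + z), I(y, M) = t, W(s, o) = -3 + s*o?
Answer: 2*I*sqrt(3) ≈ 3.4641*I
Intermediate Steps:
W(s, o) = -3 + o*s
t = -12 (t = -3 - 3*3 = -3 - 9 = -12)
I(y, M) = -12
h(z) = (1 + z)*(-8 + z) (h(z) = (z + (-5 + 6))*(-8 + z) = (z + 1)*(-8 + z) = (1 + z)*(-8 + z))
sqrt(I(-13, 3) + h(8)) = sqrt(-12 + (-8 + 8**2 - 7*8)) = sqrt(-12 + (-8 + 64 - 56)) = sqrt(-12 + 0) = sqrt(-12) = 2*I*sqrt(3)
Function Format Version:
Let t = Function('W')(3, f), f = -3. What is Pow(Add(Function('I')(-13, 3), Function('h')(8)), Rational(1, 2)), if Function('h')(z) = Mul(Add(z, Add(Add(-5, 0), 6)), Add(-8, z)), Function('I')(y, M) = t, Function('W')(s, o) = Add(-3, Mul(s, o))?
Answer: Mul(2, I, Pow(3, Rational(1, 2))) ≈ Mul(3.4641, I)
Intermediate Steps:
Function('W')(s, o) = Add(-3, Mul(o, s))
t = -12 (t = Add(-3, Mul(-3, 3)) = Add(-3, -9) = -12)
Function('I')(y, M) = -12
Function('h')(z) = Mul(Add(1, z), Add(-8, z)) (Function('h')(z) = Mul(Add(z, Add(-5, 6)), Add(-8, z)) = Mul(Add(z, 1), Add(-8, z)) = Mul(Add(1, z), Add(-8, z)))
Pow(Add(Function('I')(-13, 3), Function('h')(8)), Rational(1, 2)) = Pow(Add(-12, Add(-8, Pow(8, 2), Mul(-7, 8))), Rational(1, 2)) = Pow(Add(-12, Add(-8, 64, -56)), Rational(1, 2)) = Pow(Add(-12, 0), Rational(1, 2)) = Pow(-12, Rational(1, 2)) = Mul(2, I, Pow(3, Rational(1, 2)))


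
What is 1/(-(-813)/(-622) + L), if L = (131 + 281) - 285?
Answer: 622/78181 ≈ 0.0079559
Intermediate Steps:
L = 127 (L = 412 - 285 = 127)
1/(-(-813)/(-622) + L) = 1/(-(-813)/(-622) + 127) = 1/(-(-813)*(-1)/622 + 127) = 1/(-1*813/622 + 127) = 1/(-813/622 + 127) = 1/(78181/622) = 622/78181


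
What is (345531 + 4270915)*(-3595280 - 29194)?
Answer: -16732188499404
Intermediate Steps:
(345531 + 4270915)*(-3595280 - 29194) = 4616446*(-3624474) = -16732188499404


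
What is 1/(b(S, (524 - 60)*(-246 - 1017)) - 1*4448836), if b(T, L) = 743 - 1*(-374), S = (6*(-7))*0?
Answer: -1/4447719 ≈ -2.2483e-7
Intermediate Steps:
S = 0 (S = -42*0 = 0)
b(T, L) = 1117 (b(T, L) = 743 + 374 = 1117)
1/(b(S, (524 - 60)*(-246 - 1017)) - 1*4448836) = 1/(1117 - 1*4448836) = 1/(1117 - 4448836) = 1/(-4447719) = -1/4447719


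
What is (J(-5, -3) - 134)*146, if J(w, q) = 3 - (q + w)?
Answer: -17958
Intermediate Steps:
J(w, q) = 3 - q - w (J(w, q) = 3 + (-q - w) = 3 - q - w)
(J(-5, -3) - 134)*146 = ((3 - 1*(-3) - 1*(-5)) - 134)*146 = ((3 + 3 + 5) - 134)*146 = (11 - 134)*146 = -123*146 = -17958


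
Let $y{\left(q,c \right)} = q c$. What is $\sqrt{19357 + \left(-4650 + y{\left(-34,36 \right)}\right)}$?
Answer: $\sqrt{13483} \approx 116.12$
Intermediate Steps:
$y{\left(q,c \right)} = c q$
$\sqrt{19357 + \left(-4650 + y{\left(-34,36 \right)}\right)} = \sqrt{19357 + \left(-4650 + 36 \left(-34\right)\right)} = \sqrt{19357 - 5874} = \sqrt{13483}$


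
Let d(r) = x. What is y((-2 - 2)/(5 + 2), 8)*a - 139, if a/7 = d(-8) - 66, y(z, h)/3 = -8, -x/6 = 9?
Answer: 20021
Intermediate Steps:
x = -54 (x = -6*9 = -54)
y(z, h) = -24 (y(z, h) = 3*(-8) = -24)
d(r) = -54
a = -840 (a = 7*(-54 - 66) = 7*(-120) = -840)
y((-2 - 2)/(5 + 2), 8)*a - 139 = -24*(-840) - 139 = 20160 - 139 = 20021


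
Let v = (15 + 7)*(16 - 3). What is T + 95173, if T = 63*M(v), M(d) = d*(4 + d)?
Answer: 5320393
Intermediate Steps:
v = 286 (v = 22*13 = 286)
T = 5225220 (T = 63*(286*(4 + 286)) = 63*(286*290) = 63*82940 = 5225220)
T + 95173 = 5225220 + 95173 = 5320393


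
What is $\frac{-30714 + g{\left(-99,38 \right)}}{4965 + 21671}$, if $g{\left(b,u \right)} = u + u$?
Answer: $- \frac{15319}{13318} \approx -1.1502$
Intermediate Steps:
$g{\left(b,u \right)} = 2 u$
$\frac{-30714 + g{\left(-99,38 \right)}}{4965 + 21671} = \frac{-30714 + 2 \cdot 38}{4965 + 21671} = \frac{-30714 + 76}{26636} = \left(-30638\right) \frac{1}{26636} = - \frac{15319}{13318}$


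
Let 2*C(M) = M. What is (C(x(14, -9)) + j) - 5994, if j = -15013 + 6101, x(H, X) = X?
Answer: -29821/2 ≈ -14911.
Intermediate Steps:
j = -8912
C(M) = M/2
(C(x(14, -9)) + j) - 5994 = ((1/2)*(-9) - 8912) - 5994 = (-9/2 - 8912) - 5994 = -17833/2 - 5994 = -29821/2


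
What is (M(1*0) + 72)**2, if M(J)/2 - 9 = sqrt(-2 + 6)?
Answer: 8836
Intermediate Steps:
M(J) = 22 (M(J) = 18 + 2*sqrt(-2 + 6) = 18 + 2*sqrt(4) = 18 + 2*2 = 18 + 4 = 22)
(M(1*0) + 72)**2 = (22 + 72)**2 = 94**2 = 8836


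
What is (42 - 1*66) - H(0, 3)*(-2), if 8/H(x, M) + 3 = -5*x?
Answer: -88/3 ≈ -29.333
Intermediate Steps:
H(x, M) = 8/(-3 - 5*x)
(42 - 1*66) - H(0, 3)*(-2) = (42 - 1*66) - (-8/(3 + 5*0))*(-2) = (42 - 66) - (-8/(3 + 0))*(-2) = -24 - (-8/3)*(-2) = -24 - (-8*⅓)*(-2) = -24 - (-8)*(-2)/3 = -24 - 1*16/3 = -24 - 16/3 = -88/3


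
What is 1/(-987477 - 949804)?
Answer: -1/1937281 ≈ -5.1619e-7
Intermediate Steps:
1/(-987477 - 949804) = 1/(-1937281) = -1/1937281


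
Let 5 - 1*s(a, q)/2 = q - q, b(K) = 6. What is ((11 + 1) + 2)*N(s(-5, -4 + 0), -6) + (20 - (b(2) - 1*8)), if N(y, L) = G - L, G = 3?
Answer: 148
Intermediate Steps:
s(a, q) = 10 (s(a, q) = 10 - 2*(q - q) = 10 - 2*0 = 10 + 0 = 10)
N(y, L) = 3 - L
((11 + 1) + 2)*N(s(-5, -4 + 0), -6) + (20 - (b(2) - 1*8)) = ((11 + 1) + 2)*(3 - 1*(-6)) + (20 - (6 - 1*8)) = (12 + 2)*(3 + 6) + (20 - (6 - 8)) = 14*9 + (20 - 1*(-2)) = 126 + (20 + 2) = 126 + 22 = 148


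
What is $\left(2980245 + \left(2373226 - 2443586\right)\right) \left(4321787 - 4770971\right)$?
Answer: $-1307073783840$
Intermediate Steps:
$\left(2980245 + \left(2373226 - 2443586\right)\right) \left(4321787 - 4770971\right) = \left(2980245 + \left(2373226 - 2443586\right)\right) \left(-449184\right) = \left(2980245 - 70360\right) \left(-449184\right) = 2909885 \left(-449184\right) = -1307073783840$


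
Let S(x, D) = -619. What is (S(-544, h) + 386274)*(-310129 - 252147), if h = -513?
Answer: -216844550780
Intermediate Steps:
(S(-544, h) + 386274)*(-310129 - 252147) = (-619 + 386274)*(-310129 - 252147) = 385655*(-562276) = -216844550780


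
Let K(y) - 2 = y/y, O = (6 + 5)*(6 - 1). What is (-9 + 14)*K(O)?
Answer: 15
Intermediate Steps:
O = 55 (O = 11*5 = 55)
K(y) = 3 (K(y) = 2 + y/y = 2 + 1 = 3)
(-9 + 14)*K(O) = (-9 + 14)*3 = 5*3 = 15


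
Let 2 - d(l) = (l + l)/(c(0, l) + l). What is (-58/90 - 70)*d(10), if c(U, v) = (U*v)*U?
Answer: 0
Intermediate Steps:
c(U, v) = v*U²
d(l) = 0 (d(l) = 2 - (l + l)/(l*0² + l) = 2 - 2*l/(l*0 + l) = 2 - 2*l/(0 + l) = 2 - 2*l/l = 2 - 1*2 = 2 - 2 = 0)
(-58/90 - 70)*d(10) = (-58/90 - 70)*0 = (-58*1/90 - 70)*0 = (-29/45 - 70)*0 = -3179/45*0 = 0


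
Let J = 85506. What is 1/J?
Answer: 1/85506 ≈ 1.1695e-5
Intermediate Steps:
1/J = 1/85506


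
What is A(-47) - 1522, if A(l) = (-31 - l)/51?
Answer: -77606/51 ≈ -1521.7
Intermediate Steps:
A(l) = -31/51 - l/51 (A(l) = (-31 - l)*(1/51) = -31/51 - l/51)
A(-47) - 1522 = (-31/51 - 1/51*(-47)) - 1522 = (-31/51 + 47/51) - 1522 = 16/51 - 1522 = -77606/51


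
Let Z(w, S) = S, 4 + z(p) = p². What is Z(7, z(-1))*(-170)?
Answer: 510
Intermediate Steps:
z(p) = -4 + p²
Z(7, z(-1))*(-170) = (-4 + (-1)²)*(-170) = (-4 + 1)*(-170) = -3*(-170) = 510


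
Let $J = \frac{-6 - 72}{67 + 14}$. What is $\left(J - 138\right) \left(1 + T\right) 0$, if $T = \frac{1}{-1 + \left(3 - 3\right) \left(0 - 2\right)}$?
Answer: $0$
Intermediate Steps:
$J = - \frac{26}{27}$ ($J = - \frac{78}{81} = \left(-78\right) \frac{1}{81} = - \frac{26}{27} \approx -0.96296$)
$T = -1$ ($T = \frac{1}{-1 + 0 \left(-2\right)} = \frac{1}{-1 + 0} = \frac{1}{-1} = -1$)
$\left(J - 138\right) \left(1 + T\right) 0 = \left(- \frac{26}{27} - 138\right) \left(1 - 1\right) 0 = - \frac{3752 \cdot 0 \cdot 0}{27} = \left(- \frac{3752}{27}\right) 0 = 0$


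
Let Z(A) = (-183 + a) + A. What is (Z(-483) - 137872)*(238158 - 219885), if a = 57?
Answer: -2530463313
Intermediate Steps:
Z(A) = -126 + A (Z(A) = (-183 + 57) + A = -126 + A)
(Z(-483) - 137872)*(238158 - 219885) = ((-126 - 483) - 137872)*(238158 - 219885) = (-609 - 137872)*18273 = -138481*18273 = -2530463313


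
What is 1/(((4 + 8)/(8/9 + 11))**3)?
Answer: 1225043/1259712 ≈ 0.97248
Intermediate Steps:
1/(((4 + 8)/(8/9 + 11))**3) = 1/((12/(8*(1/9) + 11))**3) = 1/((12/(8/9 + 11))**3) = 1/((12/(107/9))**3) = 1/((12*(9/107))**3) = 1/((108/107)**3) = 1/(1259712/1225043) = 1225043/1259712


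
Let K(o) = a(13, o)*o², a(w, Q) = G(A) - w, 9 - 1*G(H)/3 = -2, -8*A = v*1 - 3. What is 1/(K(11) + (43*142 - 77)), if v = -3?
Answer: 1/8449 ≈ 0.00011836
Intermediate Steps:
A = ¾ (A = -(-3*1 - 3)/8 = -(-3 - 3)/8 = -⅛*(-6) = ¾ ≈ 0.75000)
G(H) = 33 (G(H) = 27 - 3*(-2) = 27 + 6 = 33)
a(w, Q) = 33 - w
K(o) = 20*o² (K(o) = (33 - 1*13)*o² = (33 - 13)*o² = 20*o²)
1/(K(11) + (43*142 - 77)) = 1/(20*11² + (43*142 - 77)) = 1/(20*121 + (6106 - 77)) = 1/(2420 + 6029) = 1/8449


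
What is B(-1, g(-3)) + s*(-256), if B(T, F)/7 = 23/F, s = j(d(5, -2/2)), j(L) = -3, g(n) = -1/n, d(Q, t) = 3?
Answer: 1251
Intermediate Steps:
s = -3
B(T, F) = 161/F (B(T, F) = 7*(23/F) = 161/F)
B(-1, g(-3)) + s*(-256) = 161/((-1/(-3))) - 3*(-256) = 161/((-1*(-⅓))) + 768 = 161/(⅓) + 768 = 161*3 + 768 = 483 + 768 = 1251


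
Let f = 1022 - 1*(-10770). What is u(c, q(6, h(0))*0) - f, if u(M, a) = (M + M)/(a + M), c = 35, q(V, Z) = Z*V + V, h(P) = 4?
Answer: -11790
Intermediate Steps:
q(V, Z) = V + V*Z (q(V, Z) = V*Z + V = V + V*Z)
f = 11792 (f = 1022 + 10770 = 11792)
u(M, a) = 2*M/(M + a) (u(M, a) = (2*M)/(M + a) = 2*M/(M + a))
u(c, q(6, h(0))*0) - f = 2*35/(35 + (6*(1 + 4))*0) - 1*11792 = 2*35/(35 + (6*5)*0) - 11792 = 2*35/(35 + 30*0) - 11792 = 2*35/(35 + 0) - 11792 = 2*35/35 - 11792 = 2*35*(1/35) - 11792 = 2 - 11792 = -11790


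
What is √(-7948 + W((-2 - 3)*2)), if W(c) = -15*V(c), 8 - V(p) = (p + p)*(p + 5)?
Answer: 2*I*√1642 ≈ 81.043*I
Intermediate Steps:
V(p) = 8 - 2*p*(5 + p) (V(p) = 8 - (p + p)*(p + 5) = 8 - 2*p*(5 + p))
W(c) = -120 + 30*c² + 150*c (W(c) = -15*(8 - 10*c - 2*c²) = -120 + 30*c² + 150*c)
√(-7948 + W((-2 - 3)*2)) = √(-7948 + (-120 + 30*((-2 - 3)*2)² + 150*((-2 - 3)*2))) = √(-7948 + (-120 + 30*(-5*2)² + 150*(-5*2))) = √(-7948 + (-120 + 30*(-10)² + 150*(-10))) = √(-7948 + (-120 + 30*100 - 1500)) = √(-7948 + (-120 + 3000 - 1500)) = √(-7948 + 1380) = √(-6568) = 2*I*√1642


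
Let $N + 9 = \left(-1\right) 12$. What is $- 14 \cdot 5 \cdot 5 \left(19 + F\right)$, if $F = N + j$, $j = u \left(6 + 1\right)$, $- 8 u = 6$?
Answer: $\frac{5075}{2} \approx 2537.5$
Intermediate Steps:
$u = - \frac{3}{4}$ ($u = \left(- \frac{1}{8}\right) 6 = - \frac{3}{4} \approx -0.75$)
$j = - \frac{21}{4}$ ($j = - \frac{3 \left(6 + 1\right)}{4} = \left(- \frac{3}{4}\right) 7 = - \frac{21}{4} \approx -5.25$)
$N = -21$ ($N = -9 - 12 = -21$)
$F = - \frac{105}{4}$ ($F = -21 - \frac{21}{4} = - \frac{105}{4} \approx -26.25$)
$- 14 \cdot 5 \cdot 5 \left(19 + F\right) = - 14 \cdot 5 \cdot 5 \left(19 - \frac{105}{4}\right) = \left(-14\right) 25 \left(- \frac{29}{4}\right) = \left(-350\right) \left(- \frac{29}{4}\right) = \frac{5075}{2}$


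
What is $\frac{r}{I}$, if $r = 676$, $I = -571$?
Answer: $- \frac{676}{571} \approx -1.1839$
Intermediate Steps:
$\frac{r}{I} = \frac{676}{-571} = 676 \left(- \frac{1}{571}\right) = - \frac{676}{571}$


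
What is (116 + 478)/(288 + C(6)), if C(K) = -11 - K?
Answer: 594/271 ≈ 2.1919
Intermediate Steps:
(116 + 478)/(288 + C(6)) = (116 + 478)/(288 + (-11 - 1*6)) = 594/(288 + (-11 - 6)) = 594/(288 - 17) = 594/271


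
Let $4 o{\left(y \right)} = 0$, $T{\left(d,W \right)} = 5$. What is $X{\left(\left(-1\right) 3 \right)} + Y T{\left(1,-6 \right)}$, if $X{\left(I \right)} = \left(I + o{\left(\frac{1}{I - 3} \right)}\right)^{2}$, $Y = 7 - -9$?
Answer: $89$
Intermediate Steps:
$Y = 16$ ($Y = 7 + 9 = 16$)
$o{\left(y \right)} = 0$ ($o{\left(y \right)} = \frac{1}{4} \cdot 0 = 0$)
$X{\left(I \right)} = I^{2}$ ($X{\left(I \right)} = \left(I + 0\right)^{2} = I^{2}$)
$X{\left(\left(-1\right) 3 \right)} + Y T{\left(1,-6 \right)} = \left(\left(-1\right) 3\right)^{2} + 16 \cdot 5 = \left(-3\right)^{2} + 80 = 9 + 80 = 89$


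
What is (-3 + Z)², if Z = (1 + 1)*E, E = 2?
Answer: 1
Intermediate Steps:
Z = 4 (Z = (1 + 1)*2 = 2*2 = 4)
(-3 + Z)² = (-3 + 4)² = 1² = 1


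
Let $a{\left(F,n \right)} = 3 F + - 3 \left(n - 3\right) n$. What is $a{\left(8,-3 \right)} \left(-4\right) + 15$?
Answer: $135$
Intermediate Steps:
$a{\left(F,n \right)} = 3 F + n \left(9 - 3 n\right)$ ($a{\left(F,n \right)} = 3 F + - 3 \left(-3 + n\right) n = 3 F + \left(9 - 3 n\right) n = 3 F + n \left(9 - 3 n\right)$)
$a{\left(8,-3 \right)} \left(-4\right) + 15 = \left(- 3 \left(-3\right)^{2} + 3 \cdot 8 + 9 \left(-3\right)\right) \left(-4\right) + 15 = \left(\left(-3\right) 9 + 24 - 27\right) \left(-4\right) + 15 = \left(-27 + 24 - 27\right) \left(-4\right) + 15 = \left(-30\right) \left(-4\right) + 15 = 120 + 15 = 135$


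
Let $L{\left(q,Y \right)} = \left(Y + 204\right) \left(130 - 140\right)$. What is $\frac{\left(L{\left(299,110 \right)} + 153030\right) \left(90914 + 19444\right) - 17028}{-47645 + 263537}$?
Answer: $\frac{459487322}{5997} \approx 76620.0$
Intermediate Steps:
$L{\left(q,Y \right)} = -2040 - 10 Y$ ($L{\left(q,Y \right)} = \left(204 + Y\right) \left(-10\right) = -2040 - 10 Y$)
$\frac{\left(L{\left(299,110 \right)} + 153030\right) \left(90914 + 19444\right) - 17028}{-47645 + 263537} = \frac{\left(\left(-2040 - 1100\right) + 153030\right) \left(90914 + 19444\right) - 17028}{-47645 + 263537} = \frac{\left(\left(-2040 - 1100\right) + 153030\right) 110358 - 17028}{215892} = \left(\left(-3140 + 153030\right) 110358 - 17028\right) \frac{1}{215892} = \left(149890 \cdot 110358 - 17028\right) \frac{1}{215892} = \left(16541560620 - 17028\right) \frac{1}{215892} = 16541543592 \cdot \frac{1}{215892} = \frac{459487322}{5997}$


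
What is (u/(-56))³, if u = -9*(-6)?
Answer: -19683/21952 ≈ -0.89664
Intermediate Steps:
u = 54
(u/(-56))³ = (54/(-56))³ = (54*(-1/56))³ = (-27/28)³ = -19683/21952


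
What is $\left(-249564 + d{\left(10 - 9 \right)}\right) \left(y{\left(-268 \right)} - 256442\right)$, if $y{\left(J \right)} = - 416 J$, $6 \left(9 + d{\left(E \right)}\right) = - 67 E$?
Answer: $36178223295$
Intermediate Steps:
$d{\left(E \right)} = -9 - \frac{67 E}{6}$ ($d{\left(E \right)} = -9 + \frac{\left(-67\right) E}{6} = -9 - \frac{67 E}{6}$)
$\left(-249564 + d{\left(10 - 9 \right)}\right) \left(y{\left(-268 \right)} - 256442\right) = \left(-249564 - \left(9 + \frac{67 \left(10 - 9\right)}{6}\right)\right) \left(\left(-416\right) \left(-268\right) - 256442\right) = \left(-249564 - \left(9 + \frac{67 \left(10 - 9\right)}{6}\right)\right) \left(111488 - 256442\right) = \left(-249564 - \frac{121}{6}\right) \left(-144954\right) = \left(- \frac{1497505}{6}\right) \left(-144954\right) = 36178223295$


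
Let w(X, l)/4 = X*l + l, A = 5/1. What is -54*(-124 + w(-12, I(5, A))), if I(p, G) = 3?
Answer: 13824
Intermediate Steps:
A = 5 (A = 5*1 = 5)
w(X, l) = 4*l + 4*X*l (w(X, l) = 4*(X*l + l) = 4*(l + X*l) = 4*l + 4*X*l)
-54*(-124 + w(-12, I(5, A))) = -54*(-124 + 4*3*(1 - 12)) = -54*(-124 + 4*3*(-11)) = -54*(-124 - 132) = -54*(-256) = 13824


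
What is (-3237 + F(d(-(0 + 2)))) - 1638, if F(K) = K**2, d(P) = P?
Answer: -4871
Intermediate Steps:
(-3237 + F(d(-(0 + 2)))) - 1638 = (-3237 + (-(0 + 2))**2) - 1638 = (-3237 + (-1*2)**2) - 1638 = (-3237 + (-2)**2) - 1638 = (-3237 + 4) - 1638 = -3233 - 1638 = -4871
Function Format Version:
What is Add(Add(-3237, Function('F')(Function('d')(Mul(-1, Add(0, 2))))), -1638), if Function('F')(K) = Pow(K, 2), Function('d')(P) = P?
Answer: -4871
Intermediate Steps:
Add(Add(-3237, Function('F')(Function('d')(Mul(-1, Add(0, 2))))), -1638) = Add(Add(-3237, Pow(Mul(-1, Add(0, 2)), 2)), -1638) = Add(Add(-3237, Pow(Mul(-1, 2), 2)), -1638) = Add(Add(-3237, Pow(-2, 2)), -1638) = Add(Add(-3237, 4), -1638) = Add(-3233, -1638) = -4871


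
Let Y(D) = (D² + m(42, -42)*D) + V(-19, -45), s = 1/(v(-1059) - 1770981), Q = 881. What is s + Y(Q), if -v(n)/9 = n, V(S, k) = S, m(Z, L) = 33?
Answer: 1418345961749/1761450 ≈ 8.0522e+5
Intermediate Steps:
v(n) = -9*n
s = -1/1761450 (s = 1/(-9*(-1059) - 1770981) = 1/(9531 - 1770981) = 1/(-1761450) = -1/1761450 ≈ -5.6771e-7)
Y(D) = -19 + D² + 33*D (Y(D) = (D² + 33*D) - 19 = -19 + D² + 33*D)
s + Y(Q) = -1/1761450 + (-19 + 881² + 33*881) = -1/1761450 + (-19 + 776161 + 29073) = -1/1761450 + 805215 = 1418345961749/1761450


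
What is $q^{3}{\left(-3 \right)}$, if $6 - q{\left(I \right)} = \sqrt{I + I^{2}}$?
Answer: $\left(6 - \sqrt{6}\right)^{3} \approx 44.758$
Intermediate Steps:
$q{\left(I \right)} = 6 - \sqrt{I + I^{2}}$
$q^{3}{\left(-3 \right)} = \left(6 - \sqrt{- 3 \left(1 - 3\right)}\right)^{3} = \left(6 - \sqrt{\left(-3\right) \left(-2\right)}\right)^{3} = \left(6 - \sqrt{6}\right)^{3}$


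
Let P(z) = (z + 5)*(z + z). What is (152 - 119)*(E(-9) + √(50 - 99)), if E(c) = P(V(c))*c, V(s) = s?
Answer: -21384 + 231*I ≈ -21384.0 + 231.0*I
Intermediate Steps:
P(z) = 2*z*(5 + z) (P(z) = (5 + z)*(2*z) = 2*z*(5 + z))
E(c) = 2*c²*(5 + c) (E(c) = (2*c*(5 + c))*c = 2*c²*(5 + c))
(152 - 119)*(E(-9) + √(50 - 99)) = (152 - 119)*(2*(-9)²*(5 - 9) + √(50 - 99)) = 33*(2*81*(-4) + √(-49)) = 33*(-648 + 7*I) = -21384 + 231*I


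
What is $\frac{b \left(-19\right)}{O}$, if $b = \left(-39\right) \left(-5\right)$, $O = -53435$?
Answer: $\frac{741}{10687} \approx 0.069337$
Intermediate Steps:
$b = 195$
$\frac{b \left(-19\right)}{O} = \frac{195 \left(-19\right)}{-53435} = \left(-3705\right) \left(- \frac{1}{53435}\right) = \frac{741}{10687}$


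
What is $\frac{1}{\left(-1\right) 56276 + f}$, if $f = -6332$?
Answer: $- \frac{1}{62608} \approx -1.5972 \cdot 10^{-5}$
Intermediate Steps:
$\frac{1}{\left(-1\right) 56276 + f} = \frac{1}{\left(-1\right) 56276 - 6332} = \frac{1}{-56276 - 6332} = \frac{1}{-62608} = - \frac{1}{62608}$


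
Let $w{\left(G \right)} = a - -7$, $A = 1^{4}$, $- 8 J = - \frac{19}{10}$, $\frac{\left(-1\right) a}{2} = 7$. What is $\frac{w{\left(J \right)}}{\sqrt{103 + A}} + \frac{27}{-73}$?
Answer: $- \frac{27}{73} - \frac{7 \sqrt{26}}{52} \approx -1.0563$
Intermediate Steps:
$a = -14$ ($a = \left(-2\right) 7 = -14$)
$J = \frac{19}{80}$ ($J = - \frac{\left(-19\right) \frac{1}{10}}{8} = \left(- \frac{1}{8}\right) \left(- \frac{19}{10}\right) = \frac{19}{80} \approx 0.2375$)
$A = 1$
$w{\left(G \right)} = -7$ ($w{\left(G \right)} = -14 - -7 = -14 + 7 = -7$)
$\frac{w{\left(J \right)}}{\sqrt{103 + A}} + \frac{27}{-73} = - \frac{7}{\sqrt{103 + 1}} + \frac{27}{-73} = - \frac{7}{\sqrt{104}} + 27 \left(- \frac{1}{73}\right) = - \frac{7}{2 \sqrt{26}} - \frac{27}{73} = - 7 \frac{\sqrt{26}}{52} - \frac{27}{73} = - \frac{7 \sqrt{26}}{52} - \frac{27}{73} = - \frac{27}{73} - \frac{7 \sqrt{26}}{52}$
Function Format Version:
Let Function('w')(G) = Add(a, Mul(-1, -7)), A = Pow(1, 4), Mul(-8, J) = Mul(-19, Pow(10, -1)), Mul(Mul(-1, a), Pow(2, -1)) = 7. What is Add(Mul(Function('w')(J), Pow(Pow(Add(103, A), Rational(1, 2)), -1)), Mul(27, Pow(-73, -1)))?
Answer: Add(Rational(-27, 73), Mul(Rational(-7, 52), Pow(26, Rational(1, 2)))) ≈ -1.0563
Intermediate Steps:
a = -14 (a = Mul(-2, 7) = -14)
J = Rational(19, 80) (J = Mul(Rational(-1, 8), Mul(-19, Pow(10, -1))) = Mul(Rational(-1, 8), Mul(-19, Rational(1, 10))) = Mul(Rational(-1, 8), Rational(-19, 10)) = Rational(19, 80) ≈ 0.23750)
A = 1
Function('w')(G) = -7 (Function('w')(G) = Add(-14, Mul(-1, -7)) = Add(-14, 7) = -7)
Add(Mul(Function('w')(J), Pow(Pow(Add(103, A), Rational(1, 2)), -1)), Mul(27, Pow(-73, -1))) = Add(Mul(-7, Pow(Pow(Add(103, 1), Rational(1, 2)), -1)), Mul(27, Pow(-73, -1))) = Add(Mul(-7, Pow(Pow(104, Rational(1, 2)), -1)), Mul(27, Rational(-1, 73))) = Add(Mul(-7, Pow(Mul(2, Pow(26, Rational(1, 2))), -1)), Rational(-27, 73)) = Add(Mul(-7, Mul(Rational(1, 52), Pow(26, Rational(1, 2)))), Rational(-27, 73)) = Add(Mul(Rational(-7, 52), Pow(26, Rational(1, 2))), Rational(-27, 73)) = Add(Rational(-27, 73), Mul(Rational(-7, 52), Pow(26, Rational(1, 2))))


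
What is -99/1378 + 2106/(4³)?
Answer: 723933/22048 ≈ 32.834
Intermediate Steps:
-99/1378 + 2106/(4³) = -99*1/1378 + 2106/64 = -99/1378 + 2106*(1/64) = -99/1378 + 1053/32 = 723933/22048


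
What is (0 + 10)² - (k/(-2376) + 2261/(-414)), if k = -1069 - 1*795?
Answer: 1430095/13662 ≈ 104.68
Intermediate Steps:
k = -1864 (k = -1069 - 795 = -1864)
(0 + 10)² - (k/(-2376) + 2261/(-414)) = (0 + 10)² - (-1864/(-2376) + 2261/(-414)) = 10² - (-1864*(-1/2376) + 2261*(-1/414)) = 100 - (233/297 - 2261/414) = 100 - 1*(-63895/13662) = 100 + 63895/13662 = 1430095/13662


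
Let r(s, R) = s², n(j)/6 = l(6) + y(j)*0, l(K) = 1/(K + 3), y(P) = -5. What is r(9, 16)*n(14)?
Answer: 54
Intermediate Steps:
l(K) = 1/(3 + K)
n(j) = ⅔ (n(j) = 6*(1/(3 + 6) - 5*0) = 6*(1/9 + 0) = 6*(⅑ + 0) = 6*(⅑) = ⅔)
r(9, 16)*n(14) = 9²*(⅔) = 81*(⅔) = 54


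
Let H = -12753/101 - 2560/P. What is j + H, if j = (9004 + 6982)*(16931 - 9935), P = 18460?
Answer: 10425867310541/93223 ≈ 1.1184e+8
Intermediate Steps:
j = 111838056 (j = 15986*6996 = 111838056)
H = -11783947/93223 (H = -12753/101 - 2560/18460 = -12753*1/101 - 2560*1/18460 = -12753/101 - 128/923 = -11783947/93223 ≈ -126.41)
j + H = 111838056 - 11783947/93223 = 10425867310541/93223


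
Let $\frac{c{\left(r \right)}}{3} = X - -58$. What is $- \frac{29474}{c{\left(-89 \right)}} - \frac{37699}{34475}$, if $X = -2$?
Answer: $- \frac{10433159}{59100} \approx -176.53$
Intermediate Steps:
$c{\left(r \right)} = 168$ ($c{\left(r \right)} = 3 \left(-2 - -58\right) = 3 \left(-2 + 58\right) = 3 \cdot 56 = 168$)
$- \frac{29474}{c{\left(-89 \right)}} - \frac{37699}{34475} = - \frac{29474}{168} - \frac{37699}{34475} = \left(-29474\right) \frac{1}{168} - \frac{37699}{34475} = - \frac{14737}{84} - \frac{37699}{34475} = - \frac{10433159}{59100}$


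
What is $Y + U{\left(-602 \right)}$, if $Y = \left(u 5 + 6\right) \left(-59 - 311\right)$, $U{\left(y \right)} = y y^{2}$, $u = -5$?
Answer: $-218160178$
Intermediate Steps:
$U{\left(y \right)} = y^{3}$
$Y = 7030$ ($Y = \left(\left(-5\right) 5 + 6\right) \left(-59 - 311\right) = \left(-25 + 6\right) \left(-370\right) = \left(-19\right) \left(-370\right) = 7030$)
$Y + U{\left(-602 \right)} = 7030 + \left(-602\right)^{3} = 7030 - 218167208 = -218160178$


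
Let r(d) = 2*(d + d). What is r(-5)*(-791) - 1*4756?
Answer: 11064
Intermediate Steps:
r(d) = 4*d (r(d) = 2*(2*d) = 4*d)
r(-5)*(-791) - 1*4756 = (4*(-5))*(-791) - 1*4756 = -20*(-791) - 4756 = 15820 - 4756 = 11064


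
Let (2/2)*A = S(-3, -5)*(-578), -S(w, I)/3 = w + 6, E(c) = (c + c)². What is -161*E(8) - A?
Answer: -46418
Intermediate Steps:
E(c) = 4*c² (E(c) = (2*c)² = 4*c²)
S(w, I) = -18 - 3*w (S(w, I) = -3*(w + 6) = -3*(6 + w) = -18 - 3*w)
A = 5202 (A = (-18 - 3*(-3))*(-578) = (-18 + 9)*(-578) = -9*(-578) = 5202)
-161*E(8) - A = -644*8² - 1*5202 = -644*64 - 5202 = -161*256 - 5202 = -41216 - 5202 = -46418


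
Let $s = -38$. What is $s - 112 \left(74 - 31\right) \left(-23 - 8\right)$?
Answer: $149258$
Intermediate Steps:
$s - 112 \left(74 - 31\right) \left(-23 - 8\right) = -38 - 112 \left(74 - 31\right) \left(-23 - 8\right) = -38 - 112 \cdot 43 \left(-31\right) = -38 - -149296 = -38 + 149296 = 149258$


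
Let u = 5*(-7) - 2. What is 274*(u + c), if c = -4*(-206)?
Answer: 215638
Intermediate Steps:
u = -37 (u = -35 - 2 = -37)
c = 824
274*(u + c) = 274*(-37 + 824) = 274*787 = 215638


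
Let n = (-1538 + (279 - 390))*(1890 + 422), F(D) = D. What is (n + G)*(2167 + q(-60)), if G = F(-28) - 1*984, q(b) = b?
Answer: -8035044500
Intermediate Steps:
n = -3812488 (n = (-1538 - 111)*2312 = -1649*2312 = -3812488)
G = -1012 (G = -28 - 1*984 = -28 - 984 = -1012)
(n + G)*(2167 + q(-60)) = (-3812488 - 1012)*(2167 - 60) = -3813500*2107 = -8035044500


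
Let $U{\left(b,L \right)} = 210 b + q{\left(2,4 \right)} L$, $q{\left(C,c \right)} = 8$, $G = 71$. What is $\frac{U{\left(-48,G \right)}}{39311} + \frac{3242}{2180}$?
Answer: $\frac{53355051}{42848990} \approx 1.2452$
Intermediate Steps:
$U{\left(b,L \right)} = 8 L + 210 b$ ($U{\left(b,L \right)} = 210 b + 8 L = 8 L + 210 b$)
$\frac{U{\left(-48,G \right)}}{39311} + \frac{3242}{2180} = \frac{8 \cdot 71 + 210 \left(-48\right)}{39311} + \frac{3242}{2180} = \left(568 - 10080\right) \frac{1}{39311} + 3242 \cdot \frac{1}{2180} = \left(-9512\right) \frac{1}{39311} + \frac{1621}{1090} = - \frac{9512}{39311} + \frac{1621}{1090} = \frac{53355051}{42848990}$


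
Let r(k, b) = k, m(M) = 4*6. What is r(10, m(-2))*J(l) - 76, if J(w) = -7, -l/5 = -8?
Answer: -146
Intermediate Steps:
m(M) = 24
l = 40 (l = -5*(-8) = 40)
r(10, m(-2))*J(l) - 76 = 10*(-7) - 76 = -70 - 76 = -146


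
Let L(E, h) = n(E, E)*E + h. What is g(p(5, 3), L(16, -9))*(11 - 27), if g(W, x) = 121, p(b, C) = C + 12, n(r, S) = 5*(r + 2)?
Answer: -1936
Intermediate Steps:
n(r, S) = 10 + 5*r (n(r, S) = 5*(2 + r) = 10 + 5*r)
p(b, C) = 12 + C
L(E, h) = h + E*(10 + 5*E) (L(E, h) = (10 + 5*E)*E + h = E*(10 + 5*E) + h = h + E*(10 + 5*E))
g(p(5, 3), L(16, -9))*(11 - 27) = 121*(11 - 27) = 121*(-16) = -1936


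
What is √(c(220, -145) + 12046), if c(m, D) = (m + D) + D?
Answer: 2*√2994 ≈ 109.43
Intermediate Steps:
c(m, D) = m + 2*D (c(m, D) = (D + m) + D = m + 2*D)
√(c(220, -145) + 12046) = √((220 + 2*(-145)) + 12046) = √((220 - 290) + 12046) = √(-70 + 12046) = √11976 = 2*√2994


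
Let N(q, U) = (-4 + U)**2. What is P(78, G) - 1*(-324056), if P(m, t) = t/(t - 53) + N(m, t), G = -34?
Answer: 28318534/87 ≈ 3.2550e+5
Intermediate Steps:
P(m, t) = (-4 + t)**2 + t/(-53 + t) (P(m, t) = t/(t - 53) + (-4 + t)**2 = t/(-53 + t) + (-4 + t)**2 = (-4 + t)**2 + t/(-53 + t))
P(78, G) - 1*(-324056) = (-848 + (-34)**3 - 61*(-34)**2 + 441*(-34))/(-53 - 34) - 1*(-324056) = (-848 - 39304 - 61*1156 - 14994)/(-87) + 324056 = -(-848 - 39304 - 70516 - 14994)/87 + 324056 = -1/87*(-125662) + 324056 = 125662/87 + 324056 = 28318534/87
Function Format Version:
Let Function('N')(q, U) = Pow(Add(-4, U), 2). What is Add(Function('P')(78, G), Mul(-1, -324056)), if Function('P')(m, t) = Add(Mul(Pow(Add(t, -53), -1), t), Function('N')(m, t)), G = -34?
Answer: Rational(28318534, 87) ≈ 3.2550e+5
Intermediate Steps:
Function('P')(m, t) = Add(Pow(Add(-4, t), 2), Mul(t, Pow(Add(-53, t), -1))) (Function('P')(m, t) = Add(Mul(Pow(Add(t, -53), -1), t), Pow(Add(-4, t), 2)) = Add(Mul(Pow(Add(-53, t), -1), t), Pow(Add(-4, t), 2)) = Add(Mul(t, Pow(Add(-53, t), -1)), Pow(Add(-4, t), 2)) = Add(Pow(Add(-4, t), 2), Mul(t, Pow(Add(-53, t), -1))))
Add(Function('P')(78, G), Mul(-1, -324056)) = Add(Mul(Pow(Add(-53, -34), -1), Add(-848, Pow(-34, 3), Mul(-61, Pow(-34, 2)), Mul(441, -34))), Mul(-1, -324056)) = Add(Mul(Pow(-87, -1), Add(-848, -39304, Mul(-61, 1156), -14994)), 324056) = Add(Mul(Rational(-1, 87), Add(-848, -39304, -70516, -14994)), 324056) = Add(Mul(Rational(-1, 87), -125662), 324056) = Add(Rational(125662, 87), 324056) = Rational(28318534, 87)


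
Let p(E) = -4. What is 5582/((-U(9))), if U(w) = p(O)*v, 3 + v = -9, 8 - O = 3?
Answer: -2791/24 ≈ -116.29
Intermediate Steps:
O = 5 (O = 8 - 1*3 = 8 - 3 = 5)
v = -12 (v = -3 - 9 = -12)
U(w) = 48 (U(w) = -4*(-12) = 48)
5582/((-U(9))) = 5582/((-1*48)) = 5582/(-48) = 5582*(-1/48) = -2791/24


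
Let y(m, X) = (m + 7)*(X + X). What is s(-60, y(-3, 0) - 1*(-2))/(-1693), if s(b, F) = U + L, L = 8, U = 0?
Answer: -8/1693 ≈ -0.0047253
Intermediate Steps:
y(m, X) = 2*X*(7 + m) (y(m, X) = (7 + m)*(2*X) = 2*X*(7 + m))
s(b, F) = 8 (s(b, F) = 0 + 8 = 8)
s(-60, y(-3, 0) - 1*(-2))/(-1693) = 8/(-1693) = 8*(-1/1693) = -8/1693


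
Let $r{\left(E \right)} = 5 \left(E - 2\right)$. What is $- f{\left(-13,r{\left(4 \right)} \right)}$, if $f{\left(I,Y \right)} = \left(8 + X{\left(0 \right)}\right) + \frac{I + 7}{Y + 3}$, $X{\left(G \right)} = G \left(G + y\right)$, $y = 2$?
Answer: $- \frac{98}{13} \approx -7.5385$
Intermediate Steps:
$X{\left(G \right)} = G \left(2 + G\right)$ ($X{\left(G \right)} = G \left(G + 2\right) = G \left(2 + G\right)$)
$r{\left(E \right)} = -10 + 5 E$ ($r{\left(E \right)} = 5 \left(-2 + E\right) = -10 + 5 E$)
$f{\left(I,Y \right)} = 8 + \frac{7 + I}{3 + Y}$ ($f{\left(I,Y \right)} = \left(8 + 0 \left(2 + 0\right)\right) + \frac{I + 7}{Y + 3} = \left(8 + 0 \cdot 2\right) + \frac{7 + I}{3 + Y} = \left(8 + 0\right) + \frac{7 + I}{3 + Y} = 8 + \frac{7 + I}{3 + Y}$)
$- f{\left(-13,r{\left(4 \right)} \right)} = - \frac{31 - 13 + 8 \left(-10 + 5 \cdot 4\right)}{3 + \left(-10 + 5 \cdot 4\right)} = - \frac{31 - 13 + 8 \left(-10 + 20\right)}{3 + \left(-10 + 20\right)} = - \frac{31 - 13 + 8 \cdot 10}{3 + 10} = - \frac{31 - 13 + 80}{13} = - \frac{98}{13}$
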